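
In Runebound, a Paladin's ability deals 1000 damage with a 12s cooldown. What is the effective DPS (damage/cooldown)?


DPS = damage / cooldown
= 1000 / 12
= 83.33

83.33 DPS


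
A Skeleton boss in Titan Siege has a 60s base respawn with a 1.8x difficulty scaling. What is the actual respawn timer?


Respawn time = base * multiplier
= 60 * 1.8
= 108.0 seconds

108.0 seconds


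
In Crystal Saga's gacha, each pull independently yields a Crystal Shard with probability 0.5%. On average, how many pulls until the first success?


Expected pulls for a geometric distribution = 1/p = 100 / rate%
= 100 / 0.5
= 200.0

200.0 pulls


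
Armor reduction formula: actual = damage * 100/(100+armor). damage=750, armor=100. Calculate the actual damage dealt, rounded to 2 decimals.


actual = 750 * 100 / (100 + 100)
= 750 * 100 / 200
= 75000 / 200
= 375.00

375.00 damage


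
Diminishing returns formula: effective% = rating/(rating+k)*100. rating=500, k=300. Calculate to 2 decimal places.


effective% = rating / (rating + k) * 100
= 500 / (500 + 300) * 100
= 500 / 800 * 100
= 0.625 * 100
= 62.50%

62.50%


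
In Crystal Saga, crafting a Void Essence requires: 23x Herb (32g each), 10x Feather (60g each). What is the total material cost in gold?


Cost breakdown:
  Herb: 23 * 32 = 736
  Feather: 10 * 60 = 600
Total = 736 + 600 = 1336

1336 gold


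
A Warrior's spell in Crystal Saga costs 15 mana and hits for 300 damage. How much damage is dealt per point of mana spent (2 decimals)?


Efficiency = damage / mana
= 300 / 15
= 20.00

20.00 dmg/mana


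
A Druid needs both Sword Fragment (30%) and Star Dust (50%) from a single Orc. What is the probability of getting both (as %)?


For independent events, P(both) = P(A) * P(B)
= 30% * 50%
= 1500 / 100 %
= 15.0%

15.0%


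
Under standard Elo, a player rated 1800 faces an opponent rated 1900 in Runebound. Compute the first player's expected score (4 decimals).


Elo expected score: Ea = 1/(1 + 10^((Rb-Ra)/400))
Rb - Ra = 1900 - 1800 = 100
(Rb-Ra)/400 = 100/400 = 0.25
10^0.25 = 1.778279
Ea = 1/(1 + 1.778279) = 1/2.778279 = 0.3599

0.3599


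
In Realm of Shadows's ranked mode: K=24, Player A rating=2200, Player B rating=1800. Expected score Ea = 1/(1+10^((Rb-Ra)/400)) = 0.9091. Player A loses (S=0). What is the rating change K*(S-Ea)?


Elo update: delta = K * (S - Ea), where S = 0 (loses)
S - Ea = 0 - 0.9091 = -0.9091
Rating change = 24 * -0.9091
= -21.82

-21.82 rating points


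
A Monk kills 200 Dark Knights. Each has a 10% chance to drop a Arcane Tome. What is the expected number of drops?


Expected drops = kills * (drop_rate / 100)
= 200 * (10 / 100)
= 200 * 0.1
= 20.0

20.0 drops


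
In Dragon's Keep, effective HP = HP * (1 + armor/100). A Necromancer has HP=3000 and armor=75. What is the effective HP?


EHP = 3000 * (1 + 75/100)
= 3000 * (1 + 0.75)
= 3000 * 1.75
= 5250.0

5250.0 EHP


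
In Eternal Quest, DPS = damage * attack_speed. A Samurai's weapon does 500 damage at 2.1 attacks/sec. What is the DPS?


DPS = damage * attack_speed
= 500 * 2.1
= 1050.0

1050.0 DPS


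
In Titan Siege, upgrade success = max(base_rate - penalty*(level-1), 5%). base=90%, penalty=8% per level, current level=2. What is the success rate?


raw_rate = 90 - 8 * (2 - 1)
= 90 - 8 * 1
= 90 - 8
= 82
Apply floor: max(82, 5) = 82%

82%


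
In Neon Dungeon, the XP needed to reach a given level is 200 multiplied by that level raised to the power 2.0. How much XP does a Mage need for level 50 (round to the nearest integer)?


XP = 200 * level^2.0
Substitute level = 50:
XP = 200 * 50^2.0
= 200 * 2500.0
= 500000

500000 XP


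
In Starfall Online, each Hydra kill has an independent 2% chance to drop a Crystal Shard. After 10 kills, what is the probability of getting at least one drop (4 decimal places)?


P(at least one) = 1 - P(none) = 1 - (1-p)^n
p = 2/100 = 0.02
1 - p = 0.98
(1 - p)^10 = 0.98^10 = 0.817073
P(at least one) = 1 - 0.817073 = 0.1829

0.1829


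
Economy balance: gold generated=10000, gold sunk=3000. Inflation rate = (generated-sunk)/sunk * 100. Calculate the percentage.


Net gold = 10000 - 3000 = 7000
Inflation rate = net / sunk * 100 = 7000 / 3000 * 100
= 2.333333 * 100
= 233.33%

233.33%


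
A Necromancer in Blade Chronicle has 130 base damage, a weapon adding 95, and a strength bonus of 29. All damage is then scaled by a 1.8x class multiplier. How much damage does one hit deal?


Sum base + weapon + str = 130 + 95 + 29 = 254
Multiply by 1.8:
254 * 1.8 = 457.2

457.2 damage


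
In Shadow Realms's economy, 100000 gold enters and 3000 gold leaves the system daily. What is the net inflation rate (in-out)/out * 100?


Net gold = 100000 - 3000 = 97000
Inflation rate = net / sunk * 100 = 97000 / 3000 * 100
= 32.333333 * 100
= 3233.33%

3233.33%


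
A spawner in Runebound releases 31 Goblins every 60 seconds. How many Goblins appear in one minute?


Spawns per minute = count * (60 / interval)
= 31 * (60 / 60)
= 31 * 1.0
= 31.0

31.0 per minute


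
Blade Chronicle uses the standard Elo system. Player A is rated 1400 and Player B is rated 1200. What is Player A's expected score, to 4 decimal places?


Elo expected score: Ea = 1/(1 + 10^((Rb-Ra)/400))
Rb - Ra = 1200 - 1400 = -200
(Rb-Ra)/400 = -200/400 = -0.5
10^-0.5 = 0.316228
Ea = 1/(1 + 0.316228) = 1/1.316228 = 0.7597

0.7597


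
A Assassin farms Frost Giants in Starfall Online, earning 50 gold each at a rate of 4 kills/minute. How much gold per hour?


Gold per minute = 50 * 4 = 200
Gold per hour = 200 * 60 = 12000

12000 gold/hour


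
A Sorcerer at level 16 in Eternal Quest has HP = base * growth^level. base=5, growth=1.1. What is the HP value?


value = base * growth^level
= 5 * 1.1^16
= 5 * 4.594973
= 22.97

22.97 HP


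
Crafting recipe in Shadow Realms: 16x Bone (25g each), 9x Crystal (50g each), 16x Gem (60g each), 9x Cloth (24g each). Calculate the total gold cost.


Cost breakdown:
  Bone: 16 * 25 = 400
  Crystal: 9 * 50 = 450
  Gem: 16 * 60 = 960
  Cloth: 9 * 24 = 216
Total = 400 + 450 + 960 + 216 = 2026

2026 gold


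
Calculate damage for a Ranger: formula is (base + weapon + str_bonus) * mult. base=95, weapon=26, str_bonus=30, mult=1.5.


Sum base + weapon + str = 95 + 26 + 30 = 151
Multiply by 1.5:
151 * 1.5 = 226.5

226.5 damage


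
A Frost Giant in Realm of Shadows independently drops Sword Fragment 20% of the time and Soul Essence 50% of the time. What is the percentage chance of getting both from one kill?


For independent events, P(both) = P(A) * P(B)
= 20% * 50%
= 1000 / 100 %
= 10.0%

10.0%


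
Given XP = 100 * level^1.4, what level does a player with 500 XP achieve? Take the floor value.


XP = 100 * level^1.4, so level = (XP / 100)^(1/1.4)
= (500 / 100)^(1/1.4)
= 5.0^0.7143
= 3.1569
Floor: level = 3

level 3


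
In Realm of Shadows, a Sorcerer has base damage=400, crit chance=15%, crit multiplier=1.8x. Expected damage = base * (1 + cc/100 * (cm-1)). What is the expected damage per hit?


E[dmg] = base * (1 + crit_chance * (crit_mult - 1))
cc as decimal = 15/100 = 0.15
cm - 1 = 1.8 - 1 = 0.8
Bonus factor = 0.15 * 0.8 = 0.12
Total multiplier = 1 + 0.12 = 1.12
Expected damage = 400 * 1.12 = 448.00

448.00 damage


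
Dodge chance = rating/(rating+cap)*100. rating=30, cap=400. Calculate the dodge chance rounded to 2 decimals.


dodge% = 30 / (30 + 400) * 100
= 30 / 430 * 100
= 0.069767 * 100
= 6.98%

6.98%


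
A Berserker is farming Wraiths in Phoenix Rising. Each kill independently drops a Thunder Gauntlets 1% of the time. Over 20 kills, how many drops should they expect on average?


Expected drops = kills * (drop_rate / 100)
= 20 * (1 / 100)
= 20 * 0.01
= 0.2

0.2 drops


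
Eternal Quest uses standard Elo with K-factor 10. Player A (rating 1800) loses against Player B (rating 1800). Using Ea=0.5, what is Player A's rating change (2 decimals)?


Elo update: delta = K * (S - Ea), where S = 0 (loses)
S - Ea = 0 - 0.5 = -0.5
Rating change = 10 * -0.5
= -5.00

-5.00 rating points


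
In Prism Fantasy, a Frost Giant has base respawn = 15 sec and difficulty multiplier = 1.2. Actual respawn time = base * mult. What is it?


Respawn time = base * multiplier
= 15 * 1.2
= 18.0 seconds

18.0 seconds


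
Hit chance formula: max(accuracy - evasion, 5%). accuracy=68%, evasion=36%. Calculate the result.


accuracy - evasion = 68 - 36 = 32
Apply floor: max(32, 5) = 32
Hit chance = 32%

32%


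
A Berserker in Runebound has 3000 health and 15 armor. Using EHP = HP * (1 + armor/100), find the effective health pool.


EHP = 3000 * (1 + 15/100)
= 3000 * (1 + 0.15)
= 3000 * 1.15
= 3450.0

3450.0 EHP


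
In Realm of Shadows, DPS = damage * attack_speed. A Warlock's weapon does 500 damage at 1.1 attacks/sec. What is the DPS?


DPS = damage * attack_speed
= 500 * 1.1
= 550.0

550.0 DPS


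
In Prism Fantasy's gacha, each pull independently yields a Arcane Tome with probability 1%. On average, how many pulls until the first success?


Expected pulls for a geometric distribution = 1/p = 100 / rate%
= 100 / 1
= 100.0

100.0 pulls


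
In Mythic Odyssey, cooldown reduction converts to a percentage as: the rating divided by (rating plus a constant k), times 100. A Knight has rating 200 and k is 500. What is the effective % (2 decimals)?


effective% = rating / (rating + k) * 100
= 200 / (200 + 500) * 100
= 200 / 700 * 100
= 0.285714 * 100
= 28.57%

28.57%


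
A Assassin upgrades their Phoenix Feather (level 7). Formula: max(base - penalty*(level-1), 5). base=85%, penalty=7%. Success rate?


raw_rate = 85 - 7 * (7 - 1)
= 85 - 7 * 6
= 85 - 42
= 43
Apply floor: max(43, 5) = 43%

43%


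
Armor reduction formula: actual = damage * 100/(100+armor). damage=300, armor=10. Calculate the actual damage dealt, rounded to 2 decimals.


actual = 300 * 100 / (100 + 10)
= 300 * 100 / 110
= 30000 / 110
= 272.73

272.73 damage


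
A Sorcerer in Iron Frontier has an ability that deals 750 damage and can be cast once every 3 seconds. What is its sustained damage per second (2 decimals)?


DPS = damage / cooldown
= 750 / 3
= 250.00

250.00 DPS


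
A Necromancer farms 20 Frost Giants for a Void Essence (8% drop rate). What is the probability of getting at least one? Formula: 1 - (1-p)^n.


P(at least one) = 1 - P(none) = 1 - (1-p)^n
p = 8/100 = 0.08
1 - p = 0.92
(1 - p)^20 = 0.92^20 = 0.188693
P(at least one) = 1 - 0.188693 = 0.8113

0.8113


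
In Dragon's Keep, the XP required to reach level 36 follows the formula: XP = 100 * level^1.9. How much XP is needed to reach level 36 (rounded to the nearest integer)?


XP = 100 * level^1.9
Substitute level = 36:
XP = 100 * 36^1.9
= 100 * 905.6799
= 90568

90568 XP


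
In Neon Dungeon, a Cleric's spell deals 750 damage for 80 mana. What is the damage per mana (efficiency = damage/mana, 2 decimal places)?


Efficiency = damage / mana
= 750 / 80
= 9.38

9.38 dmg/mana


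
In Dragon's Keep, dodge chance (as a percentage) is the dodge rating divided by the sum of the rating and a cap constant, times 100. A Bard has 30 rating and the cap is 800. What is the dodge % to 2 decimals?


dodge% = 30 / (30 + 800) * 100
= 30 / 830 * 100
= 0.036145 * 100
= 3.61%

3.61%


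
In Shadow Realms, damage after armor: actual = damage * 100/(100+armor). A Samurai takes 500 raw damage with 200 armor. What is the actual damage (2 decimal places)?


actual = 500 * 100 / (100 + 200)
= 500 * 100 / 300
= 50000 / 300
= 166.67

166.67 damage


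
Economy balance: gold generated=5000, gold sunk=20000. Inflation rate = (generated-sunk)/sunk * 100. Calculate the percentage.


Net gold = 5000 - 20000 = -15000
Inflation rate = net / sunk * 100 = -15000 / 20000 * 100
= -0.75 * 100
= -75.00%

-75.00%


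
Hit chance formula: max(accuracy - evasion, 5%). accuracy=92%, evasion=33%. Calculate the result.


accuracy - evasion = 92 - 33 = 59
Apply floor: max(59, 5) = 59
Hit chance = 59%

59%


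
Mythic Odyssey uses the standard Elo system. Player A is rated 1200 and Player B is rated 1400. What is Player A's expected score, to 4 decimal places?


Elo expected score: Ea = 1/(1 + 10^((Rb-Ra)/400))
Rb - Ra = 1400 - 1200 = 200
(Rb-Ra)/400 = 200/400 = 0.5
10^0.5 = 3.162278
Ea = 1/(1 + 3.162278) = 1/4.162278 = 0.2403

0.2403


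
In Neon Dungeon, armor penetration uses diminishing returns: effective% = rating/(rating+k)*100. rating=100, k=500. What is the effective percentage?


effective% = rating / (rating + k) * 100
= 100 / (100 + 500) * 100
= 100 / 600 * 100
= 0.166667 * 100
= 16.67%

16.67%


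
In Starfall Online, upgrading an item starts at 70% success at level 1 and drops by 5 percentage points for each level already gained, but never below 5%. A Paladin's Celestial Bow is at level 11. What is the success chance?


raw_rate = 70 - 5 * (11 - 1)
= 70 - 5 * 10
= 70 - 50
= 20
Apply floor: max(20, 5) = 20%

20%


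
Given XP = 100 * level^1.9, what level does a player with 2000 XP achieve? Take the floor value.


XP = 100 * level^1.9, so level = (XP / 100)^(1/1.9)
= (2000 / 100)^(1/1.9)
= 20.0^0.5263
= 4.839
Floor: level = 4

level 4


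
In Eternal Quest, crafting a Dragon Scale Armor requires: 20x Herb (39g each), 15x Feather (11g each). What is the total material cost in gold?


Cost breakdown:
  Herb: 20 * 39 = 780
  Feather: 15 * 11 = 165
Total = 780 + 165 = 945

945 gold


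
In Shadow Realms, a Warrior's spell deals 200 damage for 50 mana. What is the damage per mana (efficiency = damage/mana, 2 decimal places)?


Efficiency = damage / mana
= 200 / 50
= 4.00

4.00 dmg/mana


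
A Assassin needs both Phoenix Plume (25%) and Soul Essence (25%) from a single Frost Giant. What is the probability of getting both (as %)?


For independent events, P(both) = P(A) * P(B)
= 25% * 25%
= 625 / 100 %
= 6.25%

6.25%


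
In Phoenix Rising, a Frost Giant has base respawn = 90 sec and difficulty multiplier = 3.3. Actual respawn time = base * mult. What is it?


Respawn time = base * multiplier
= 90 * 3.3
= 297.0 seconds

297.0 seconds


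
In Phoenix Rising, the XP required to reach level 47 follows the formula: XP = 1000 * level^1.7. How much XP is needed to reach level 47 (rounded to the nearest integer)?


XP = 1000 * level^1.7
Substitute level = 47:
XP = 1000 * 47^1.7
= 1000 * 695.9313
= 695931

695931 XP


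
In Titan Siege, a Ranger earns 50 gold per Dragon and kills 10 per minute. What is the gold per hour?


Gold per minute = 50 * 10 = 500
Gold per hour = 500 * 60 = 30000

30000 gold/hour


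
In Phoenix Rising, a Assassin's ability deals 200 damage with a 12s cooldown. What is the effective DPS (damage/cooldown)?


DPS = damage / cooldown
= 200 / 12
= 16.67

16.67 DPS


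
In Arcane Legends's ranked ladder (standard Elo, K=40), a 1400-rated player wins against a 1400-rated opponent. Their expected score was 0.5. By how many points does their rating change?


Elo update: delta = K * (S - Ea), where S = 1 (wins)
S - Ea = 1 - 0.5 = 0.5
Rating change = 40 * 0.5
= 20.00

20.00 rating points


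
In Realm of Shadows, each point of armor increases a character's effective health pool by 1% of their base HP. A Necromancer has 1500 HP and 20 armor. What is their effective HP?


EHP = 1500 * (1 + 20/100)
= 1500 * (1 + 0.2)
= 1500 * 1.2
= 1800.0

1800.0 EHP


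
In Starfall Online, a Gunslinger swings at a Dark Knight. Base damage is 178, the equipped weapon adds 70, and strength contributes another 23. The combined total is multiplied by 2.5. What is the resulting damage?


Sum base + weapon + str = 178 + 70 + 23 = 271
Multiply by 2.5:
271 * 2.5 = 677.5

677.5 damage


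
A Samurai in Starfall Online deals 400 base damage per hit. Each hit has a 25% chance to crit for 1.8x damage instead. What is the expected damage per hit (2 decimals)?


E[dmg] = base * (1 + crit_chance * (crit_mult - 1))
cc as decimal = 25/100 = 0.25
cm - 1 = 1.8 - 1 = 0.8
Bonus factor = 0.25 * 0.8 = 0.2
Total multiplier = 1 + 0.2 = 1.2
Expected damage = 400 * 1.2 = 480.00

480.00 damage


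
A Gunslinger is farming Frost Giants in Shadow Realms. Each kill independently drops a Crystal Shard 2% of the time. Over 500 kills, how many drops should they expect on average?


Expected drops = kills * (drop_rate / 100)
= 500 * (2 / 100)
= 500 * 0.02
= 10.0

10.0 drops


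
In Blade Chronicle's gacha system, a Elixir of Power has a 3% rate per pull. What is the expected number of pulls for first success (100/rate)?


Expected pulls for a geometric distribution = 1/p = 100 / rate%
= 100 / 3
= 33.33

33.33 pulls


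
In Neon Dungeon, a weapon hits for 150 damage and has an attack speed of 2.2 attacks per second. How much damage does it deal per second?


DPS = damage * attack_speed
= 150 * 2.2
= 330.0

330.0 DPS


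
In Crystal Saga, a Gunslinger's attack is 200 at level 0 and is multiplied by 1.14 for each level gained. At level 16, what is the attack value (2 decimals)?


value = base * growth^level
= 200 * 1.14^16
= 200 * 8.137249
= 1627.45

1627.45 attack


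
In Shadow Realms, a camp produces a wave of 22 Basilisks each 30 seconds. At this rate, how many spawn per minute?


Spawns per minute = count * (60 / interval)
= 22 * (60 / 30)
= 22 * 2.0
= 44.0

44.0 per minute


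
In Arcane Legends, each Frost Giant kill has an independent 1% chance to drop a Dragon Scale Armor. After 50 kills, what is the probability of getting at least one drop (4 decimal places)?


P(at least one) = 1 - P(none) = 1 - (1-p)^n
p = 1/100 = 0.01
1 - p = 0.99
(1 - p)^50 = 0.99^50 = 0.605006
P(at least one) = 1 - 0.605006 = 0.3950

0.3950


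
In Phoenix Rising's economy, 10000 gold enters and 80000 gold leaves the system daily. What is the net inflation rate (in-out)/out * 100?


Net gold = 10000 - 80000 = -70000
Inflation rate = net / sunk * 100 = -70000 / 80000 * 100
= -0.875 * 100
= -87.50%

-87.50%


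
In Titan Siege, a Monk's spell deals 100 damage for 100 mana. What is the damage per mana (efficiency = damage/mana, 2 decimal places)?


Efficiency = damage / mana
= 100 / 100
= 1.00

1.00 dmg/mana


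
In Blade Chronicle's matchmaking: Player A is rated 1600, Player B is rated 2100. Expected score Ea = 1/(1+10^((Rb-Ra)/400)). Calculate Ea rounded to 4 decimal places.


Elo expected score: Ea = 1/(1 + 10^((Rb-Ra)/400))
Rb - Ra = 2100 - 1600 = 500
(Rb-Ra)/400 = 500/400 = 1.25
10^1.25 = 17.782794
Ea = 1/(1 + 17.782794) = 1/18.782794 = 0.0532

0.0532


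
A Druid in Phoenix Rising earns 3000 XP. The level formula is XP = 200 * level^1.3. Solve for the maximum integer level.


XP = 200 * level^1.3, so level = (XP / 200)^(1/1.3)
= (3000 / 200)^(1/1.3)
= 15.0^0.7692
= 8.0294
Floor: level = 8

level 8


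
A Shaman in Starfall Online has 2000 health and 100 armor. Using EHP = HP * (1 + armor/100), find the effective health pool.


EHP = 2000 * (1 + 100/100)
= 2000 * (1 + 1.0)
= 2000 * 2.0
= 4000.0

4000.0 EHP


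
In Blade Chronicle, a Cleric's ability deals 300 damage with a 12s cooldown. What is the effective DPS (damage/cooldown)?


DPS = damage / cooldown
= 300 / 12
= 25.00

25.00 DPS


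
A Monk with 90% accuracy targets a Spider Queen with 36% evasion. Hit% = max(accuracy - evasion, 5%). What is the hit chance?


accuracy - evasion = 90 - 36 = 54
Apply floor: max(54, 5) = 54
Hit chance = 54%

54%


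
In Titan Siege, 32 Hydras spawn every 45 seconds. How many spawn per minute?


Spawns per minute = count * (60 / interval)
= 32 * (60 / 45)
= 32 * 1.3333
= 42.67

42.67 per minute


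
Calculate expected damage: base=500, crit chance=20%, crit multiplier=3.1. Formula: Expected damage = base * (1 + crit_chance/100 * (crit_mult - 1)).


E[dmg] = base * (1 + crit_chance * (crit_mult - 1))
cc as decimal = 20/100 = 0.2
cm - 1 = 3.1 - 1 = 2.1
Bonus factor = 0.2 * 2.1 = 0.42
Total multiplier = 1 + 0.42 = 1.42
Expected damage = 500 * 1.42 = 710.00

710.00 damage


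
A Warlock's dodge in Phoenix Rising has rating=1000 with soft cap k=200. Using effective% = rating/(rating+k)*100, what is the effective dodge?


effective% = rating / (rating + k) * 100
= 1000 / (1000 + 200) * 100
= 1000 / 1200 * 100
= 0.833333 * 100
= 83.33%

83.33%


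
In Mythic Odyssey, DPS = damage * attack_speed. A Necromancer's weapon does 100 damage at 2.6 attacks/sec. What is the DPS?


DPS = damage * attack_speed
= 100 * 2.6
= 260.0

260.0 DPS


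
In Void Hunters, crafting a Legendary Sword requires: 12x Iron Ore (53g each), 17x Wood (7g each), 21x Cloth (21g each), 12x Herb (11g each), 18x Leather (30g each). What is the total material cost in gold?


Cost breakdown:
  Iron Ore: 12 * 53 = 636
  Wood: 17 * 7 = 119
  Cloth: 21 * 21 = 441
  Herb: 12 * 11 = 132
  Leather: 18 * 30 = 540
Total = 636 + 119 + 441 + 132 + 540 = 1868

1868 gold


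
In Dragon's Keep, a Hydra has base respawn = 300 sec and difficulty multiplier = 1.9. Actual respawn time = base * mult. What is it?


Respawn time = base * multiplier
= 300 * 1.9
= 570.0 seconds

570.0 seconds


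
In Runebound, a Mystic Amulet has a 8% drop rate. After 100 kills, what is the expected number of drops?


Expected drops = kills * (drop_rate / 100)
= 100 * (8 / 100)
= 100 * 0.08
= 8.0

8.0 drops


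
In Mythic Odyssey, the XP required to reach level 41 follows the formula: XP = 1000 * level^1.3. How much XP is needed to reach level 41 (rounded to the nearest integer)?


XP = 1000 * level^1.3
Substitute level = 41:
XP = 1000 * 41^1.3
= 1000 * 124.9163
= 124916

124916 XP


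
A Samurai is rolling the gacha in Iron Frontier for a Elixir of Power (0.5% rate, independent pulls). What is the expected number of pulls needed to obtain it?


Expected pulls for a geometric distribution = 1/p = 100 / rate%
= 100 / 0.5
= 200.0

200.0 pulls


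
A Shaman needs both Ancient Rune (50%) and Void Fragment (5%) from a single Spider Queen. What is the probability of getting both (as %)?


For independent events, P(both) = P(A) * P(B)
= 50% * 5%
= 250 / 100 %
= 2.5%

2.5%


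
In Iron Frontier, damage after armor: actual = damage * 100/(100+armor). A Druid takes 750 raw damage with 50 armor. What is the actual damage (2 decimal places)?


actual = 750 * 100 / (100 + 50)
= 750 * 100 / 150
= 75000 / 150
= 500.00

500.00 damage


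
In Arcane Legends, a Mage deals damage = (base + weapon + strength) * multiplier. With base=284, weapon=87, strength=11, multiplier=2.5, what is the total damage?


Sum base + weapon + str = 284 + 87 + 11 = 382
Multiply by 2.5:
382 * 2.5 = 955.0

955.0 damage


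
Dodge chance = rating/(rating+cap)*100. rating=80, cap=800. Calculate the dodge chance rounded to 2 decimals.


dodge% = 80 / (80 + 800) * 100
= 80 / 880 * 100
= 0.090909 * 100
= 9.09%

9.09%


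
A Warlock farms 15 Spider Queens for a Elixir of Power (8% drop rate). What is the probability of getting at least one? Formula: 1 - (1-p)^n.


P(at least one) = 1 - P(none) = 1 - (1-p)^n
p = 8/100 = 0.08
1 - p = 0.92
(1 - p)^15 = 0.92^15 = 0.286297
P(at least one) = 1 - 0.286297 = 0.7137

0.7137


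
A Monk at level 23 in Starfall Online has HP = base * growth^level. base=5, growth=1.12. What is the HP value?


value = base * growth^level
= 5 * 1.12^23
= 5 * 13.552347
= 67.76

67.76 HP


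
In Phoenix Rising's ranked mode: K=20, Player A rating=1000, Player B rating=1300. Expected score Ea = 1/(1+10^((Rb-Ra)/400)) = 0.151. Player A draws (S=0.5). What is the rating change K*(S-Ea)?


Elo update: delta = K * (S - Ea), where S = 0.5 (draws)
S - Ea = 0.5 - 0.151 = 0.349
Rating change = 20 * 0.349
= 6.98

6.98 rating points


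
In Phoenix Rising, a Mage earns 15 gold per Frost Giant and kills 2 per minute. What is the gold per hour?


Gold per minute = 15 * 2 = 30
Gold per hour = 30 * 60 = 1800

1800 gold/hour


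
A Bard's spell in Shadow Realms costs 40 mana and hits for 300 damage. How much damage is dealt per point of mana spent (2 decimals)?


Efficiency = damage / mana
= 300 / 40
= 7.50

7.50 dmg/mana


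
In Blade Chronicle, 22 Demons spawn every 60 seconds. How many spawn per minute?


Spawns per minute = count * (60 / interval)
= 22 * (60 / 60)
= 22 * 1.0
= 22.0

22.0 per minute


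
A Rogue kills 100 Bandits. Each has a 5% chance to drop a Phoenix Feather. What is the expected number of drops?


Expected drops = kills * (drop_rate / 100)
= 100 * (5 / 100)
= 100 * 0.05
= 5.0

5.0 drops


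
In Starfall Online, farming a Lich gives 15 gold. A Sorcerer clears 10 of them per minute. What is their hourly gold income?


Gold per minute = 15 * 10 = 150
Gold per hour = 150 * 60 = 9000

9000 gold/hour


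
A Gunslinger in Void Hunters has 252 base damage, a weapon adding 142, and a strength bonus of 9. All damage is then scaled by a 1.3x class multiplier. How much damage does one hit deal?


Sum base + weapon + str = 252 + 142 + 9 = 403
Multiply by 1.3:
403 * 1.3 = 523.9

523.9 damage


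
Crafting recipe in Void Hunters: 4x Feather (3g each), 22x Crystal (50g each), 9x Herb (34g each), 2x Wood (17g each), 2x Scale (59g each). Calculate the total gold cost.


Cost breakdown:
  Feather: 4 * 3 = 12
  Crystal: 22 * 50 = 1100
  Herb: 9 * 34 = 306
  Wood: 2 * 17 = 34
  Scale: 2 * 59 = 118
Total = 12 + 1100 + 306 + 34 + 118 = 1570

1570 gold


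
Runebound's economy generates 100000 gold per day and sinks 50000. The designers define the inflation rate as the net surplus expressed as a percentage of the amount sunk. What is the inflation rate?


Net gold = 100000 - 50000 = 50000
Inflation rate = net / sunk * 100 = 50000 / 50000 * 100
= 1.0 * 100
= 100.00%

100.00%


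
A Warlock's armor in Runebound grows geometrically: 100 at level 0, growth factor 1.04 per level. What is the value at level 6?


value = base * growth^level
= 100 * 1.04^6
= 100 * 1.265319
= 126.53

126.53 armor


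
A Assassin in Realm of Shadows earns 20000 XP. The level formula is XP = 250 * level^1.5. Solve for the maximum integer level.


XP = 250 * level^1.5, so level = (XP / 250)^(1/1.5)
= (20000 / 250)^(1/1.5)
= 80.0^0.6667
= 18.5664
Floor: level = 18

level 18


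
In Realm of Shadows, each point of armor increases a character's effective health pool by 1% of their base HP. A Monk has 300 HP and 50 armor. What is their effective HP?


EHP = 300 * (1 + 50/100)
= 300 * (1 + 0.5)
= 300 * 1.5
= 450.0

450.0 EHP


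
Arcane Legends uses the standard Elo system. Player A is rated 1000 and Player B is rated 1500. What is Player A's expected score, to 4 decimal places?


Elo expected score: Ea = 1/(1 + 10^((Rb-Ra)/400))
Rb - Ra = 1500 - 1000 = 500
(Rb-Ra)/400 = 500/400 = 1.25
10^1.25 = 17.782794
Ea = 1/(1 + 17.782794) = 1/18.782794 = 0.0532

0.0532


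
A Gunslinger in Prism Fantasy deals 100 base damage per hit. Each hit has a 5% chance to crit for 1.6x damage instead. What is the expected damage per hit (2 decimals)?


E[dmg] = base * (1 + crit_chance * (crit_mult - 1))
cc as decimal = 5/100 = 0.05
cm - 1 = 1.6 - 1 = 0.6
Bonus factor = 0.05 * 0.6 = 0.03
Total multiplier = 1 + 0.03 = 1.03
Expected damage = 100 * 1.03 = 103.00

103.00 damage


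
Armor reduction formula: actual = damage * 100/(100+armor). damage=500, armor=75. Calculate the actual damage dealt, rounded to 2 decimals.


actual = 500 * 100 / (100 + 75)
= 500 * 100 / 175
= 50000 / 175
= 285.71

285.71 damage


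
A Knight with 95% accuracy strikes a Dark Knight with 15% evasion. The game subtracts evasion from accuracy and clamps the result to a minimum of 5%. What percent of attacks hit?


accuracy - evasion = 95 - 15 = 80
Apply floor: max(80, 5) = 80
Hit chance = 80%

80%


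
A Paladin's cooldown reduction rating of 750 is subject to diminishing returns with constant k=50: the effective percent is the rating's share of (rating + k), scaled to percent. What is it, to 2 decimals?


effective% = rating / (rating + k) * 100
= 750 / (750 + 50) * 100
= 750 / 800 * 100
= 0.9375 * 100
= 93.75%

93.75%


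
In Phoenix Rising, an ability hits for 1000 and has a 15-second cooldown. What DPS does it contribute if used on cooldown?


DPS = damage / cooldown
= 1000 / 15
= 66.67

66.67 DPS


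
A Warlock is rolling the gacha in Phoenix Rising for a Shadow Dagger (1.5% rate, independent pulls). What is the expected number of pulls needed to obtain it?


Expected pulls for a geometric distribution = 1/p = 100 / rate%
= 100 / 1.5
= 66.67

66.67 pulls


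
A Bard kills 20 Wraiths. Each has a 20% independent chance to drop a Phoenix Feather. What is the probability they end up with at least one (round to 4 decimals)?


P(at least one) = 1 - P(none) = 1 - (1-p)^n
p = 20/100 = 0.2
1 - p = 0.8
(1 - p)^20 = 0.8^20 = 0.011529
P(at least one) = 1 - 0.011529 = 0.9885

0.9885


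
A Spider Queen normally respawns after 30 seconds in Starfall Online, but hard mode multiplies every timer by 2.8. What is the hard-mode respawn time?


Respawn time = base * multiplier
= 30 * 2.8
= 84.0 seconds

84.0 seconds


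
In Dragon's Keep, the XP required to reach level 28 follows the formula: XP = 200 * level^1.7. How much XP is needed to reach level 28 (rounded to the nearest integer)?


XP = 200 * level^1.7
Substitute level = 28:
XP = 200 * 28^1.7
= 200 * 288.5152
= 57703

57703 XP


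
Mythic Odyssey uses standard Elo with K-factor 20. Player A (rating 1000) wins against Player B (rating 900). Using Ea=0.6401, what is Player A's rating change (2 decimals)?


Elo update: delta = K * (S - Ea), where S = 1 (wins)
S - Ea = 1 - 0.6401 = 0.3599
Rating change = 20 * 0.3599
= 7.20

7.20 rating points


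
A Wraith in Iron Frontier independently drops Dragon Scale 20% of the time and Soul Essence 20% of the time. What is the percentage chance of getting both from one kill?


For independent events, P(both) = P(A) * P(B)
= 20% * 20%
= 400 / 100 %
= 4.0%

4.0%


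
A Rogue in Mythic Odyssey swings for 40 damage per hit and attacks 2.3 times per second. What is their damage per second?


DPS = damage * attack_speed
= 40 * 2.3
= 92.0

92.0 DPS


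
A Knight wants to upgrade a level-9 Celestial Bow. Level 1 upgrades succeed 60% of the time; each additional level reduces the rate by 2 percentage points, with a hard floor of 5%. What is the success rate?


raw_rate = 60 - 2 * (9 - 1)
= 60 - 2 * 8
= 60 - 16
= 44
Apply floor: max(44, 5) = 44%

44%


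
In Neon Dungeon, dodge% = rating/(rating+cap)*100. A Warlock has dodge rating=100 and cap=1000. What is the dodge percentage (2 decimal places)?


dodge% = 100 / (100 + 1000) * 100
= 100 / 1100 * 100
= 0.090909 * 100
= 9.09%

9.09%


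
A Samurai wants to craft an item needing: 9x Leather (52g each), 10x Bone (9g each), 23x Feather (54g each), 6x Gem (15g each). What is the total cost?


Cost breakdown:
  Leather: 9 * 52 = 468
  Bone: 10 * 9 = 90
  Feather: 23 * 54 = 1242
  Gem: 6 * 15 = 90
Total = 468 + 90 + 1242 + 90 = 1890

1890 gold


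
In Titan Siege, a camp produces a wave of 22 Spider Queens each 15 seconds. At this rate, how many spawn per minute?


Spawns per minute = count * (60 / interval)
= 22 * (60 / 15)
= 22 * 4.0
= 88.0

88.0 per minute


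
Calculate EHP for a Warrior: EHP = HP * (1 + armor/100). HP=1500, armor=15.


EHP = 1500 * (1 + 15/100)
= 1500 * (1 + 0.15)
= 1500 * 1.15
= 1725.0

1725.0 EHP


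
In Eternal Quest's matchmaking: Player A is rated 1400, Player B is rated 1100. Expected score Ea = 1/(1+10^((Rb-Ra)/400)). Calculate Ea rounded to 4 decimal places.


Elo expected score: Ea = 1/(1 + 10^((Rb-Ra)/400))
Rb - Ra = 1100 - 1400 = -300
(Rb-Ra)/400 = -300/400 = -0.75
10^-0.75 = 0.177828
Ea = 1/(1 + 0.177828) = 1/1.177828 = 0.8490

0.8490


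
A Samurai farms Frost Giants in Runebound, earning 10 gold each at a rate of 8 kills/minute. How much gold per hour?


Gold per minute = 10 * 8 = 80
Gold per hour = 80 * 60 = 4800

4800 gold/hour


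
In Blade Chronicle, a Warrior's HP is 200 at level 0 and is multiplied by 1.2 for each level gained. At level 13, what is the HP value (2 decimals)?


value = base * growth^level
= 200 * 1.2^13
= 200 * 10.699321
= 2139.86

2139.86 HP


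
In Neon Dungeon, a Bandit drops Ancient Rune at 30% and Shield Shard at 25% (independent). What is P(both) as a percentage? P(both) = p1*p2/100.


For independent events, P(both) = P(A) * P(B)
= 30% * 25%
= 750 / 100 %
= 7.5%

7.5%


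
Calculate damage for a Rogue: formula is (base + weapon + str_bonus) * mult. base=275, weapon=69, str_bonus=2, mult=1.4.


Sum base + weapon + str = 275 + 69 + 2 = 346
Multiply by 1.4:
346 * 1.4 = 484.4

484.4 damage


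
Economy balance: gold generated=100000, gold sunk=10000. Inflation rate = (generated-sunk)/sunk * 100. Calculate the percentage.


Net gold = 100000 - 10000 = 90000
Inflation rate = net / sunk * 100 = 90000 / 10000 * 100
= 9.0 * 100
= 900.00%

900.00%


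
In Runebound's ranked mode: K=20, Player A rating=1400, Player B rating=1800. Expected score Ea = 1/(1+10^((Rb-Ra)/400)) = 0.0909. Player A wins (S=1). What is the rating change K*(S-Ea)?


Elo update: delta = K * (S - Ea), where S = 1 (wins)
S - Ea = 1 - 0.0909 = 0.9091
Rating change = 20 * 0.9091
= 18.18

18.18 rating points


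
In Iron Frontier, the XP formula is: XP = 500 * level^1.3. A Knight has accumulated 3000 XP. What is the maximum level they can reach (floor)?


XP = 500 * level^1.3, so level = (XP / 500)^(1/1.3)
= (3000 / 500)^(1/1.3)
= 6.0^0.7692
= 3.9681
Floor: level = 3

level 3


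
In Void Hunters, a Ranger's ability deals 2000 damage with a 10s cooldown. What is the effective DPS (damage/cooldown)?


DPS = damage / cooldown
= 2000 / 10
= 200.00

200.00 DPS


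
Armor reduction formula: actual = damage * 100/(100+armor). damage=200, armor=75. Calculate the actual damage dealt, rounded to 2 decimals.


actual = 200 * 100 / (100 + 75)
= 200 * 100 / 175
= 20000 / 175
= 114.29

114.29 damage


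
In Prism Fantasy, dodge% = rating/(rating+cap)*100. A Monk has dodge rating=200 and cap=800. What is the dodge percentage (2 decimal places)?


dodge% = 200 / (200 + 800) * 100
= 200 / 1000 * 100
= 0.2 * 100
= 20.00%

20.00%


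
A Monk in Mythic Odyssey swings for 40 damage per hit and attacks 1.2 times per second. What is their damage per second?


DPS = damage * attack_speed
= 40 * 1.2
= 48.0

48.0 DPS


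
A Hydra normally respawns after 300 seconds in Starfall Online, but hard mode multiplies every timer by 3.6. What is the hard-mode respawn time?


Respawn time = base * multiplier
= 300 * 3.6
= 1080.0 seconds

1080.0 seconds


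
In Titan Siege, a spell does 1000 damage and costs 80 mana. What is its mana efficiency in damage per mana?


Efficiency = damage / mana
= 1000 / 80
= 12.50

12.50 dmg/mana


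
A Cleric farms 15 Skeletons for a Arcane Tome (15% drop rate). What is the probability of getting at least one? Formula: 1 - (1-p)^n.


P(at least one) = 1 - P(none) = 1 - (1-p)^n
p = 15/100 = 0.15
1 - p = 0.85
(1 - p)^15 = 0.85^15 = 0.087354
P(at least one) = 1 - 0.087354 = 0.9126

0.9126


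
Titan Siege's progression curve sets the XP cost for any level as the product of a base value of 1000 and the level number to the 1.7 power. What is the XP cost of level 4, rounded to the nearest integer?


XP = 1000 * level^1.7
Substitute level = 4:
XP = 1000 * 4^1.7
= 1000 * 10.5561
= 10556

10556 XP


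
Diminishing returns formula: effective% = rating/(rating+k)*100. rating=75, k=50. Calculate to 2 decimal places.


effective% = rating / (rating + k) * 100
= 75 / (75 + 50) * 100
= 75 / 125 * 100
= 0.6 * 100
= 60.00%

60.00%


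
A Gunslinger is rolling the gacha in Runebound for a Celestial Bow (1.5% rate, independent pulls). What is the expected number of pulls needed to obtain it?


Expected pulls for a geometric distribution = 1/p = 100 / rate%
= 100 / 1.5
= 66.67

66.67 pulls


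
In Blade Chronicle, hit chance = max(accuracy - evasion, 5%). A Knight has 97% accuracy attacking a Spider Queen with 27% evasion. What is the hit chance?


accuracy - evasion = 97 - 27 = 70
Apply floor: max(70, 5) = 70
Hit chance = 70%

70%


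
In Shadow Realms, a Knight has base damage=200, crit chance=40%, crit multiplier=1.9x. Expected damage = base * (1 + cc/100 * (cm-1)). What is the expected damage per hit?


E[dmg] = base * (1 + crit_chance * (crit_mult - 1))
cc as decimal = 40/100 = 0.4
cm - 1 = 1.9 - 1 = 0.9
Bonus factor = 0.4 * 0.9 = 0.36
Total multiplier = 1 + 0.36 = 1.36
Expected damage = 200 * 1.36 = 272.00

272.00 damage


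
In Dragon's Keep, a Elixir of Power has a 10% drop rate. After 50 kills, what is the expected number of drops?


Expected drops = kills * (drop_rate / 100)
= 50 * (10 / 100)
= 50 * 0.1
= 5.0

5.0 drops


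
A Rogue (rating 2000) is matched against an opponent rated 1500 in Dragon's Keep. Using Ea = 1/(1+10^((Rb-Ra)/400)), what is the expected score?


Elo expected score: Ea = 1/(1 + 10^((Rb-Ra)/400))
Rb - Ra = 1500 - 2000 = -500
(Rb-Ra)/400 = -500/400 = -1.25
10^-1.25 = 0.056234
Ea = 1/(1 + 0.056234) = 1/1.056234 = 0.9468

0.9468


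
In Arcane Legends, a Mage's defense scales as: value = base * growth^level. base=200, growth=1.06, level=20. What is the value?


value = base * growth^level
= 200 * 1.06^20
= 200 * 3.207135
= 641.43

641.43 defense


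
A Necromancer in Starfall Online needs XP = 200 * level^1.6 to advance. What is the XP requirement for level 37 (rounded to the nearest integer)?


XP = 200 * level^1.6
Substitute level = 37:
XP = 200 * 37^1.6
= 200 * 322.9407
= 64588

64588 XP


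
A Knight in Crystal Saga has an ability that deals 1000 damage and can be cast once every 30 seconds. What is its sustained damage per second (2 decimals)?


DPS = damage / cooldown
= 1000 / 30
= 33.33

33.33 DPS


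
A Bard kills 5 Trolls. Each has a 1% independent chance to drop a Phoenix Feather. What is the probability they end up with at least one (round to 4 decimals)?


P(at least one) = 1 - P(none) = 1 - (1-p)^n
p = 1/100 = 0.01
1 - p = 0.99
(1 - p)^5 = 0.99^5 = 0.950990
P(at least one) = 1 - 0.950990 = 0.0490

0.0490


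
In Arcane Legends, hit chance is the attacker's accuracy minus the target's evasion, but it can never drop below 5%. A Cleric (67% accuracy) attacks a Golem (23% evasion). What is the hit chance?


accuracy - evasion = 67 - 23 = 44
Apply floor: max(44, 5) = 44
Hit chance = 44%

44%


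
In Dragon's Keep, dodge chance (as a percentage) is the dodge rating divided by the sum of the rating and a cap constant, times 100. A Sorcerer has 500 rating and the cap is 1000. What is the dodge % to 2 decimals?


dodge% = 500 / (500 + 1000) * 100
= 500 / 1500 * 100
= 0.333333 * 100
= 33.33%

33.33%


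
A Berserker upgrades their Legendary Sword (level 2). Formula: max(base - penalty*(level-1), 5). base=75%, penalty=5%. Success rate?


raw_rate = 75 - 5 * (2 - 1)
= 75 - 5 * 1
= 75 - 5
= 70
Apply floor: max(70, 5) = 70%

70%


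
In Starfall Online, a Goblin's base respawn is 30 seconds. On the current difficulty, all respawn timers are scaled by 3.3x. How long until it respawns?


Respawn time = base * multiplier
= 30 * 3.3
= 99.0 seconds

99.0 seconds


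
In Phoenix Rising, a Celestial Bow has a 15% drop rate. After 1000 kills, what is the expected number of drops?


Expected drops = kills * (drop_rate / 100)
= 1000 * (15 / 100)
= 1000 * 0.15
= 150.0

150.0 drops


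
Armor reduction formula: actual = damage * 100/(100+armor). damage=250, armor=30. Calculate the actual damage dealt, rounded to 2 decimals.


actual = 250 * 100 / (100 + 30)
= 250 * 100 / 130
= 25000 / 130
= 192.31

192.31 damage


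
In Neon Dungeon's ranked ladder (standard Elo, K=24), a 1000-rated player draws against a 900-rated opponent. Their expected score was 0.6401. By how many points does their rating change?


Elo update: delta = K * (S - Ea), where S = 0.5 (draws)
S - Ea = 0.5 - 0.6401 = -0.1401
Rating change = 24 * -0.1401
= -3.36

-3.36 rating points
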